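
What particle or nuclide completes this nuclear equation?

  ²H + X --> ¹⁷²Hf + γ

Conserve mass number: 2 + A = 172 + 0, so A = 170.
Conserve atomic number: 1 + Z = 72 + 0, so Z = 71.
Z = 71 is lutetium, so the species is ¹⁷⁰Lu.

Lu-170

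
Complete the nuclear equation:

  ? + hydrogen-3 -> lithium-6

Conserve mass number: A + 3 = 6, so A = 3.
Conserve atomic number: Z + 1 = 3, so Z = 2.
Z = 2 is helium, so the species is helium-3.

He-3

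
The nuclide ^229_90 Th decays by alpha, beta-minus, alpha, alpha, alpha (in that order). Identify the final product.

Bi-213

Start: (A, Z) = (229, 90).
After α: (225, 88).
After β⁻: (225, 89).
After α: (221, 87).
After α: (217, 85).
After α: (213, 83).
Z = 83 is bismuth.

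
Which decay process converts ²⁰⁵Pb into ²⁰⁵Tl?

beta-plus decay or electron capture

ΔA = 205 − 205 = 0; ΔZ = 81 − 82 = -1.
A is unchanged and Z drops by 1 — a proton has become a neutron (β⁺ emission or electron capture).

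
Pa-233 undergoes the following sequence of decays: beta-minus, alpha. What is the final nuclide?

Th-229

Start: (A, Z) = (233, 91).
After β⁻: (233, 92).
After α: (229, 90).
Z = 90 is thorium.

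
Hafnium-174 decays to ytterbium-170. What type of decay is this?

ΔA = 170 − 174 = -4; ΔZ = 70 − 72 = -2.
A drops by 4 and Z drops by 2 — the signature of alpha emission.

alpha decay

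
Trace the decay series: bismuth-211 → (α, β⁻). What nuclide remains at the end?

Pb-207

Start: (A, Z) = (211, 83).
After α: (207, 81).
After β⁻: (207, 82).
Z = 82 is lead.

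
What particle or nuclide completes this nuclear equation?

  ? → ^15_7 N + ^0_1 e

Conserve mass number: A = 15 + 0, so A = 15.
Conserve atomic number: Z = 7 + 1, so Z = 8.
Z = 8 is oxygen, so the species is ^15_8 O.

O-15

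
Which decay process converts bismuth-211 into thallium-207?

ΔA = 207 − 211 = -4; ΔZ = 81 − 83 = -2.
A drops by 4 and Z drops by 2 — the signature of alpha emission.

alpha decay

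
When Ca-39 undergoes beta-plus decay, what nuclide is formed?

Beta-plus decay: mass number changes by +0, atomic number by -1.
A: 39 = 39; Z: 20 − 1 = 19.
Z = 19 is potassium, so the daughter is K-39.

K-39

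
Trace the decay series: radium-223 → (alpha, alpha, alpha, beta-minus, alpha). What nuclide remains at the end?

Tl-207

Start: (A, Z) = (223, 88).
After α: (219, 86).
After α: (215, 84).
After α: (211, 82).
After β⁻: (211, 83).
After α: (207, 81).
Z = 81 is thallium.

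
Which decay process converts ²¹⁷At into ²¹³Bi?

alpha decay

ΔA = 213 − 217 = -4; ΔZ = 83 − 85 = -2.
A drops by 4 and Z drops by 2 — the signature of alpha emission.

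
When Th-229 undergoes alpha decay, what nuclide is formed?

Alpha decay: mass number changes by -4, atomic number by -2.
A: 229 − 4 = 225; Z: 90 − 2 = 88.
Z = 88 is radium, so the daughter is Ra-225.

Ra-225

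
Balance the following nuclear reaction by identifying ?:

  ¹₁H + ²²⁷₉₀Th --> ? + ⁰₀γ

Conserve mass number: 1 + 227 = A + 0, so A = 228.
Conserve atomic number: 1 + 90 = Z + 0, so Z = 91.
Z = 91 is protactinium, so the species is ²²⁸₉₁Pa.

Pa-228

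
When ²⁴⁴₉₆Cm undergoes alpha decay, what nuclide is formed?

Alpha decay: mass number changes by -4, atomic number by -2.
A: 244 − 4 = 240; Z: 96 − 2 = 94.
Z = 94 is plutonium, so the daughter is ²⁴⁰₉₄Pu.

Pu-240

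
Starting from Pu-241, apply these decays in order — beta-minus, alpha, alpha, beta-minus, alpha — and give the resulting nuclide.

Th-229

Start: (A, Z) = (241, 94).
After β⁻: (241, 95).
After α: (237, 93).
After α: (233, 91).
After β⁻: (233, 92).
After α: (229, 90).
Z = 90 is thorium.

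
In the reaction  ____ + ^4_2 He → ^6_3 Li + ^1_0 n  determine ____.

Conserve mass number: A + 4 = 6 + 1, so A = 3.
Conserve atomic number: Z + 2 = 3 + 0, so Z = 1.
A = 3 and Z = 1 is ^3_1 H — a triton.

triton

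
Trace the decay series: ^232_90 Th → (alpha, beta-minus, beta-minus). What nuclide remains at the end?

Th-228

Start: (A, Z) = (232, 90).
After α: (228, 88).
After β⁻: (228, 89).
After β⁻: (228, 90).
Z = 90 is thorium.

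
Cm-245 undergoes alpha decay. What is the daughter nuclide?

Pu-241

Alpha decay: mass number changes by -4, atomic number by -2.
A: 245 − 4 = 241; Z: 96 − 2 = 94.
Z = 94 is plutonium, so the daughter is Pu-241.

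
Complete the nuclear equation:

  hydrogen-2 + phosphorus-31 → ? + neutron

S-32

Conserve mass number: 2 + 31 = A + 1, so A = 32.
Conserve atomic number: 1 + 15 = Z + 0, so Z = 16.
Z = 16 is sulfur, so the species is sulfur-32.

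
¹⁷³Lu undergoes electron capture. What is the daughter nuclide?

Electron capture: mass number changes by +0, atomic number by -1.
A: 173 = 173; Z: 71 − 1 = 70.
Z = 70 is ytterbium, so the daughter is ¹⁷³Yb.

Yb-173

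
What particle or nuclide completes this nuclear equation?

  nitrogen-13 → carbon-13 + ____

positron

Conserve mass number: 13 = 13 + A, so A = 0.
Conserve atomic number: 7 = 6 + Z, so Z = 1.
A = 0 and Z = 1 is e⁺ — a positron.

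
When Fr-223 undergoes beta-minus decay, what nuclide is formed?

Beta-minus decay: mass number changes by +0, atomic number by +1.
A: 223 = 223; Z: 87 + 1 = 88.
Z = 88 is radium, so the daughter is Ra-223.

Ra-223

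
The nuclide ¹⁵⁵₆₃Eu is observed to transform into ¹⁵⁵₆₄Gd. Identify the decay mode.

beta-minus decay

ΔA = 155 − 155 = 0; ΔZ = 64 − 63 = +1.
A is unchanged and Z rises by 1 — a neutron has become a proton (β⁻ decay).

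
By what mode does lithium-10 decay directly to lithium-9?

ΔA = 9 − 10 = -1; ΔZ = 3 − 3 = +0.
A drops by 1 with Z unchanged — a neutron was emitted.

neutron emission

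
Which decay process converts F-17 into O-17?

beta-plus decay or electron capture

ΔA = 17 − 17 = 0; ΔZ = 8 − 9 = -1.
A is unchanged and Z drops by 1 — a proton has become a neutron (β⁺ emission or electron capture).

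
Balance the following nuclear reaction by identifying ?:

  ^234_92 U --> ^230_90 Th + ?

Conserve mass number: 234 = 230 + A, so A = 4.
Conserve atomic number: 92 = 90 + Z, so Z = 2.
A = 4 and Z = 2 is ^4_2 He — an alpha particle.

alpha particle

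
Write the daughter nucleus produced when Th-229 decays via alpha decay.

Alpha decay: mass number changes by -4, atomic number by -2.
A: 229 − 4 = 225; Z: 90 − 2 = 88.
Z = 88 is radium, so the daughter is Ra-225.

Ra-225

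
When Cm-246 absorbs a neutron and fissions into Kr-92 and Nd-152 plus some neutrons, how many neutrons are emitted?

Conserve mass number: 247 = 92 + 152 + k, so k = 247 − 244 = 3.
Check atomic number: 96 = 36 + 60 + 0 = 96. ✓

3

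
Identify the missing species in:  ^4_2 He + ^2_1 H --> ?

Conserve mass number: 4 + 2 = A, so A = 6.
Conserve atomic number: 2 + 1 = Z, so Z = 3.
Z = 3 is lithium, so the species is ^6_3 Li.

Li-6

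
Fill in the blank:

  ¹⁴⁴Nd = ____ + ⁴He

Conserve mass number: 144 = A + 4, so A = 140.
Conserve atomic number: 60 = Z + 2, so Z = 58.
Z = 58 is cerium, so the species is ¹⁴⁰Ce.

Ce-140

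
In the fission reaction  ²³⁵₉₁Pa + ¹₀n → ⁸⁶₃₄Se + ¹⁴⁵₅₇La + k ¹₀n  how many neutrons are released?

Conserve mass number: 236 = 86 + 145 + k, so k = 236 − 231 = 5.
Check atomic number: 91 = 34 + 57 + 0 = 91. ✓

5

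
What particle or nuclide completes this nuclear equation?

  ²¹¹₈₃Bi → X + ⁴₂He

Conserve mass number: 211 = A + 4, so A = 207.
Conserve atomic number: 83 = Z + 2, so Z = 81.
Z = 81 is thallium, so the species is ²⁰⁷₈₁Tl.

Tl-207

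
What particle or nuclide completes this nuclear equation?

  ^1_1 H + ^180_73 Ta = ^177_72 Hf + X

alpha particle

Conserve mass number: 1 + 180 = 177 + A, so A = 4.
Conserve atomic number: 1 + 73 = 72 + Z, so Z = 2.
A = 4 and Z = 2 is ^4_2 He — an alpha particle.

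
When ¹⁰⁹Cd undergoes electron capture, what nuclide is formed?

Ag-109

Electron capture: mass number changes by +0, atomic number by -1.
A: 109 = 109; Z: 48 − 1 = 47.
Z = 47 is silver, so the daughter is ¹⁰⁹Ag.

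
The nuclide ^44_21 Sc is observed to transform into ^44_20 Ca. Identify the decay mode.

ΔA = 44 − 44 = 0; ΔZ = 20 − 21 = -1.
A is unchanged and Z drops by 1 — a proton has become a neutron (β⁺ emission or electron capture).

beta-plus decay or electron capture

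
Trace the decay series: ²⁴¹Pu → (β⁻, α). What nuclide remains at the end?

Np-237

Start: (A, Z) = (241, 94).
After β⁻: (241, 95).
After α: (237, 93).
Z = 93 is neptunium.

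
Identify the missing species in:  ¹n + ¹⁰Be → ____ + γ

Conserve mass number: 1 + 10 = A + 0, so A = 11.
Conserve atomic number: 0 + 4 = Z + 0, so Z = 4.
Z = 4 is beryllium, so the species is ¹¹Be.

Be-11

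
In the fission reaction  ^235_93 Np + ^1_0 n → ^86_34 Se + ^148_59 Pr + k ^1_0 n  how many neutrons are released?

2

Conserve mass number: 236 = 86 + 148 + k, so k = 236 − 234 = 2.
Check atomic number: 93 = 34 + 59 + 0 = 93. ✓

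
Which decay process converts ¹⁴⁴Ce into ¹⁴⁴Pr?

beta-minus decay

ΔA = 144 − 144 = 0; ΔZ = 59 − 58 = +1.
A is unchanged and Z rises by 1 — a neutron has become a proton (β⁻ decay).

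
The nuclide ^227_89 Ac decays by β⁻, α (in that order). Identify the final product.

Start: (A, Z) = (227, 89).
After β⁻: (227, 90).
After α: (223, 88).
Z = 88 is radium.

Ra-223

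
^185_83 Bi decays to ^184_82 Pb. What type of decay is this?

proton emission

ΔA = 184 − 185 = -1; ΔZ = 82 − 83 = -1.
A drops by 1 and Z drops by 1 — a proton was emitted.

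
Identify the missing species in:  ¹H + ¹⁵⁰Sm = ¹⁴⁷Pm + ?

Conserve mass number: 1 + 150 = 147 + A, so A = 4.
Conserve atomic number: 1 + 62 = 61 + Z, so Z = 2.
A = 4 and Z = 2 is ⁴He — an alpha particle.

alpha particle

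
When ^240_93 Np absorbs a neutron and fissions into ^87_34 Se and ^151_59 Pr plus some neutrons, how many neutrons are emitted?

Conserve mass number: 241 = 87 + 151 + k, so k = 241 − 238 = 3.
Check atomic number: 93 = 34 + 59 + 0 = 93. ✓

3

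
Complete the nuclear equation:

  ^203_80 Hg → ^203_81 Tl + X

beta-minus particle

Conserve mass number: 203 = 203 + A, so A = 0.
Conserve atomic number: 80 = 81 + Z, so Z = -1.
A = 0 and Z = -1 is ^0_-1 e — a beta-minus particle.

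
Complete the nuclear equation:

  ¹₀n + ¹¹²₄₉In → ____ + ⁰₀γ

Conserve mass number: 1 + 112 = A + 0, so A = 113.
Conserve atomic number: 0 + 49 = Z + 0, so Z = 49.
Z = 49 is indium, so the species is ¹¹³₄₉In.

In-113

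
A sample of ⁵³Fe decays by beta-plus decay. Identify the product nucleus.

Beta-plus decay: mass number changes by +0, atomic number by -1.
A: 53 = 53; Z: 26 − 1 = 25.
Z = 25 is manganese, so the daughter is ⁵³Mn.

Mn-53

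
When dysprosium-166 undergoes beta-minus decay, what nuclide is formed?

Ho-166

Beta-minus decay: mass number changes by +0, atomic number by +1.
A: 166 = 166; Z: 66 + 1 = 67.
Z = 67 is holmium, so the daughter is holmium-166.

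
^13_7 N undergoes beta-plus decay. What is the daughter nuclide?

Beta-plus decay: mass number changes by +0, atomic number by -1.
A: 13 = 13; Z: 7 − 1 = 6.
Z = 6 is carbon, so the daughter is ^13_6 C.

C-13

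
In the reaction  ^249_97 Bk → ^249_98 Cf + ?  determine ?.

Conserve mass number: 249 = 249 + A, so A = 0.
Conserve atomic number: 97 = 98 + Z, so Z = -1.
A = 0 and Z = -1 is ^0_-1 e — a beta-minus particle.

beta-minus particle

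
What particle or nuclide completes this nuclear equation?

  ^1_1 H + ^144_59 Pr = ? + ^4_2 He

Conserve mass number: 1 + 144 = A + 4, so A = 141.
Conserve atomic number: 1 + 59 = Z + 2, so Z = 58.
Z = 58 is cerium, so the species is ^141_58 Ce.

Ce-141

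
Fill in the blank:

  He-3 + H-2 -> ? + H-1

He-4

Conserve mass number: 3 + 2 = A + 1, so A = 4.
Conserve atomic number: 2 + 1 = Z + 1, so Z = 2.
A = 4 and Z = 2 is He-4 — an alpha particle.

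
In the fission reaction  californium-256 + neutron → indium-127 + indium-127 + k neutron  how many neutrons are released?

3

Conserve mass number: 257 = 127 + 127 + k, so k = 257 − 254 = 3.
Check atomic number: 98 = 49 + 49 + 0 = 98. ✓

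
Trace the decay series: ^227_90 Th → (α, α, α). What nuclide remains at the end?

Po-215

Start: (A, Z) = (227, 90).
After α: (223, 88).
After α: (219, 86).
After α: (215, 84).
Z = 84 is polonium.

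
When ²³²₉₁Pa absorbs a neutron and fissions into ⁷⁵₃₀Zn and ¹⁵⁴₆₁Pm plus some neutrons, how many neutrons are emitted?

Conserve mass number: 233 = 75 + 154 + k, so k = 233 − 229 = 4.
Check atomic number: 91 = 30 + 61 + 0 = 91. ✓

4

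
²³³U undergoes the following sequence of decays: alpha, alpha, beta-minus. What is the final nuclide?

Ac-225

Start: (A, Z) = (233, 92).
After α: (229, 90).
After α: (225, 88).
After β⁻: (225, 89).
Z = 89 is actinium.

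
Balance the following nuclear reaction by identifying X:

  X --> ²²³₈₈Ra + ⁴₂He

Conserve mass number: A = 223 + 4, so A = 227.
Conserve atomic number: Z = 88 + 2, so Z = 90.
Z = 90 is thorium, so the species is ²²⁷₉₀Th.

Th-227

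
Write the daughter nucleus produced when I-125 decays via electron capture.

Te-125

Electron capture: mass number changes by +0, atomic number by -1.
A: 125 = 125; Z: 53 − 1 = 52.
Z = 52 is tellurium, so the daughter is Te-125.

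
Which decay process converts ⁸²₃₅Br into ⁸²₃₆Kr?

ΔA = 82 − 82 = 0; ΔZ = 36 − 35 = +1.
A is unchanged and Z rises by 1 — a neutron has become a proton (β⁻ decay).

beta-minus decay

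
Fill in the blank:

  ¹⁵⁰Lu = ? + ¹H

Yb-149

Conserve mass number: 150 = A + 1, so A = 149.
Conserve atomic number: 71 = Z + 1, so Z = 70.
Z = 70 is ytterbium, so the species is ¹⁴⁹Yb.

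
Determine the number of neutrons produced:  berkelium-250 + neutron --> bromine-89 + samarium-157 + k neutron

5

Conserve mass number: 251 = 89 + 157 + k, so k = 251 − 246 = 5.
Check atomic number: 97 = 35 + 62 + 0 = 97. ✓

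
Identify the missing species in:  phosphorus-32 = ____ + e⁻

Conserve mass number: 32 = A + 0, so A = 32.
Conserve atomic number: 15 = Z − 1, so Z = 16.
Z = 16 is sulfur, so the species is sulfur-32.

S-32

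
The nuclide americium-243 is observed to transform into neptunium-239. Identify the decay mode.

ΔA = 239 − 243 = -4; ΔZ = 93 − 95 = -2.
A drops by 4 and Z drops by 2 — the signature of alpha emission.

alpha decay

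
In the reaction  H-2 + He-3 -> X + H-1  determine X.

Conserve mass number: 2 + 3 = A + 1, so A = 4.
Conserve atomic number: 1 + 2 = Z + 1, so Z = 2.
A = 4 and Z = 2 is He-4 — an alpha particle.

He-4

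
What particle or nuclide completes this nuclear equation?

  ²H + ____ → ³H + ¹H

deuteron

Conserve mass number: 2 + A = 3 + 1, so A = 2.
Conserve atomic number: 1 + Z = 1 + 1, so Z = 1.
A = 2 and Z = 1 is ²H — a deuteron.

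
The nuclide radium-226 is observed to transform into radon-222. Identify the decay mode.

alpha decay

ΔA = 222 − 226 = -4; ΔZ = 86 − 88 = -2.
A drops by 4 and Z drops by 2 — the signature of alpha emission.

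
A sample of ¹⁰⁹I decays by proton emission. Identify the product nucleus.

Te-108

Proton emission: mass number changes by -1, atomic number by -1.
A: 109 − 1 = 108; Z: 53 − 1 = 52.
Z = 52 is tellurium, so the daughter is ¹⁰⁸Te.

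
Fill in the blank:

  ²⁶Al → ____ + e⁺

Mg-26

Conserve mass number: 26 = A + 0, so A = 26.
Conserve atomic number: 13 = Z + 1, so Z = 12.
Z = 12 is magnesium, so the species is ²⁶Mg.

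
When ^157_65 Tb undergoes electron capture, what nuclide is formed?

Electron capture: mass number changes by +0, atomic number by -1.
A: 157 = 157; Z: 65 − 1 = 64.
Z = 64 is gadolinium, so the daughter is ^157_64 Gd.

Gd-157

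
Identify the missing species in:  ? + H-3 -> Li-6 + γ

He-3

Conserve mass number: A + 3 = 6 + 0, so A = 3.
Conserve atomic number: Z + 1 = 3 + 0, so Z = 2.
Z = 2 is helium, so the species is He-3.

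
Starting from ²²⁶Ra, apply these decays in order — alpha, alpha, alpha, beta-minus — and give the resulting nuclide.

Bi-214

Start: (A, Z) = (226, 88).
After α: (222, 86).
After α: (218, 84).
After α: (214, 82).
After β⁻: (214, 83).
Z = 83 is bismuth.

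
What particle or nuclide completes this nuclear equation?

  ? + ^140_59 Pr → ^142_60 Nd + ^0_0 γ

deuteron

Conserve mass number: A + 140 = 142 + 0, so A = 2.
Conserve atomic number: Z + 59 = 60 + 0, so Z = 1.
A = 2 and Z = 1 is ^2_1 H — a deuteron.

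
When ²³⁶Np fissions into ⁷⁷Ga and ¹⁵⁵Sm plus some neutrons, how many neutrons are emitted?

4

Conserve mass number: 236 = 77 + 155 + k, so k = 236 − 232 = 4.
Check atomic number: 93 = 31 + 62 + 0 = 93. ✓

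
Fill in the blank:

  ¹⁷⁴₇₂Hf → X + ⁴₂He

Conserve mass number: 174 = A + 4, so A = 170.
Conserve atomic number: 72 = Z + 2, so Z = 70.
Z = 70 is ytterbium, so the species is ¹⁷⁰₇₀Yb.

Yb-170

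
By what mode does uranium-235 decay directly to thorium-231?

alpha decay

ΔA = 231 − 235 = -4; ΔZ = 90 − 92 = -2.
A drops by 4 and Z drops by 2 — the signature of alpha emission.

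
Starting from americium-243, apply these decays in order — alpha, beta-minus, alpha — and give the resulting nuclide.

U-235

Start: (A, Z) = (243, 95).
After α: (239, 93).
After β⁻: (239, 94).
After α: (235, 92).
Z = 92 is uranium.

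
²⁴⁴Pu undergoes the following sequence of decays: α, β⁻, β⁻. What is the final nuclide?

Pu-240

Start: (A, Z) = (244, 94).
After α: (240, 92).
After β⁻: (240, 93).
After β⁻: (240, 94).
Z = 94 is plutonium.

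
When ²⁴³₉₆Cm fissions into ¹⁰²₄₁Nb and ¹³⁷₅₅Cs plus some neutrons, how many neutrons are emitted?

Conserve mass number: 243 = 102 + 137 + k, so k = 243 − 239 = 4.
Check atomic number: 96 = 41 + 55 + 0 = 96. ✓

4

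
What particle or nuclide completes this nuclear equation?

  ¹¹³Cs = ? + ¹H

Conserve mass number: 113 = A + 1, so A = 112.
Conserve atomic number: 55 = Z + 1, so Z = 54.
Z = 54 is xenon, so the species is ¹¹²Xe.

Xe-112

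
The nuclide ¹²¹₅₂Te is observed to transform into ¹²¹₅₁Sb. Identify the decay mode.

ΔA = 121 − 121 = 0; ΔZ = 51 − 52 = -1.
A is unchanged and Z drops by 1 — a proton has become a neutron (β⁺ emission or electron capture).

beta-plus decay or electron capture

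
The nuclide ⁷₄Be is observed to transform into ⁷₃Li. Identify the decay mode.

beta-plus decay or electron capture

ΔA = 7 − 7 = 0; ΔZ = 3 − 4 = -1.
A is unchanged and Z drops by 1 — a proton has become a neutron (β⁺ emission or electron capture).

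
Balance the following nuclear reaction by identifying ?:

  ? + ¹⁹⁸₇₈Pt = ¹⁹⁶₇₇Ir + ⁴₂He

Conserve mass number: A + 198 = 196 + 4, so A = 2.
Conserve atomic number: Z + 78 = 77 + 2, so Z = 1.
A = 2 and Z = 1 is ²₁H — a deuteron.

deuteron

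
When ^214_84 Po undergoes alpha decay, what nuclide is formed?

Pb-210

Alpha decay: mass number changes by -4, atomic number by -2.
A: 214 − 4 = 210; Z: 84 − 2 = 82.
Z = 82 is lead, so the daughter is ^210_82 Pb.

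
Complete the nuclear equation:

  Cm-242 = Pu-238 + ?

alpha particle

Conserve mass number: 242 = 238 + A, so A = 4.
Conserve atomic number: 96 = 94 + Z, so Z = 2.
A = 4 and Z = 2 is He-4 — an alpha particle.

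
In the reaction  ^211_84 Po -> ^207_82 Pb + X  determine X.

Conserve mass number: 211 = 207 + A, so A = 4.
Conserve atomic number: 84 = 82 + Z, so Z = 2.
A = 4 and Z = 2 is ^4_2 He — an alpha particle.

alpha particle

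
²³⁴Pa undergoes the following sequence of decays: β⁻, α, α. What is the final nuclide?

Ra-226

Start: (A, Z) = (234, 91).
After β⁻: (234, 92).
After α: (230, 90).
After α: (226, 88).
Z = 88 is radium.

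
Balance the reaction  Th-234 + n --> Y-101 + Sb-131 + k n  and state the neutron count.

Conserve mass number: 235 = 101 + 131 + k, so k = 235 − 232 = 3.
Check atomic number: 90 = 39 + 51 + 0 = 90. ✓

3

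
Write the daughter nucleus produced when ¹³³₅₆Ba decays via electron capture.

Electron capture: mass number changes by +0, atomic number by -1.
A: 133 = 133; Z: 56 − 1 = 55.
Z = 55 is caesium, so the daughter is ¹³³₅₅Cs.

Cs-133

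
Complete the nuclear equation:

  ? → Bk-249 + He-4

Conserve mass number: A = 249 + 4, so A = 253.
Conserve atomic number: Z = 97 + 2, so Z = 99.
Z = 99 is einsteinium, so the species is Es-253.

Es-253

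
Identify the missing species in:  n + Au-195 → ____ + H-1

Pt-195

Conserve mass number: 1 + 195 = A + 1, so A = 195.
Conserve atomic number: 0 + 79 = Z + 1, so Z = 78.
Z = 78 is platinum, so the species is Pt-195.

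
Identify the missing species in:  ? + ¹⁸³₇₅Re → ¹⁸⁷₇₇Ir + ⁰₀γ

Conserve mass number: A + 183 = 187 + 0, so A = 4.
Conserve atomic number: Z + 75 = 77 + 0, so Z = 2.
A = 4 and Z = 2 is ⁴₂He — an alpha particle.

alpha particle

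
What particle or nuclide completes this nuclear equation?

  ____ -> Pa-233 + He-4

Conserve mass number: A = 233 + 4, so A = 237.
Conserve atomic number: Z = 91 + 2, so Z = 93.
Z = 93 is neptunium, so the species is Np-237.

Np-237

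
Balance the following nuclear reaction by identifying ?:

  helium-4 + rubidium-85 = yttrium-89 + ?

gamma ray

Conserve mass number: 4 + 85 = 89 + A, so A = 0.
Conserve atomic number: 2 + 37 = 39 + Z, so Z = 0.
A = 0 and Z = 0 is γ — a gamma ray.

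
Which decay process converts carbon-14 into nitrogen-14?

beta-minus decay

ΔA = 14 − 14 = 0; ΔZ = 7 − 6 = +1.
A is unchanged and Z rises by 1 — a neutron has become a proton (β⁻ decay).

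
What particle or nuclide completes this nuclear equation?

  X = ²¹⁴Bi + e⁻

Conserve mass number: A = 214 + 0, so A = 214.
Conserve atomic number: Z = 83 − 1, so Z = 82.
Z = 82 is lead, so the species is ²¹⁴Pb.

Pb-214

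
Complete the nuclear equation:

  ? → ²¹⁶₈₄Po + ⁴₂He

Rn-220

Conserve mass number: A = 216 + 4, so A = 220.
Conserve atomic number: Z = 84 + 2, so Z = 86.
Z = 86 is radon, so the species is ²²⁰₈₆Rn.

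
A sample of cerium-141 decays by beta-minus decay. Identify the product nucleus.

Beta-minus decay: mass number changes by +0, atomic number by +1.
A: 141 = 141; Z: 58 + 1 = 59.
Z = 59 is praseodymium, so the daughter is praseodymium-141.

Pr-141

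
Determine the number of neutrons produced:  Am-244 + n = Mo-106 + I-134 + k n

Conserve mass number: 245 = 106 + 134 + k, so k = 245 − 240 = 5.
Check atomic number: 95 = 42 + 53 + 0 = 95. ✓

5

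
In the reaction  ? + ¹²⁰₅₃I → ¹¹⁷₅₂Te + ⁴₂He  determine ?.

Conserve mass number: A + 120 = 117 + 4, so A = 1.
Conserve atomic number: Z + 53 = 52 + 2, so Z = 1.
A = 1 and Z = 1 is ¹₁H — a proton.

proton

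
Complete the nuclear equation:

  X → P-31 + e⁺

Conserve mass number: A = 31 + 0, so A = 31.
Conserve atomic number: Z = 15 + 1, so Z = 16.
Z = 16 is sulfur, so the species is S-31.

S-31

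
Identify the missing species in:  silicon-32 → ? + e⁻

P-32

Conserve mass number: 32 = A + 0, so A = 32.
Conserve atomic number: 14 = Z − 1, so Z = 15.
Z = 15 is phosphorus, so the species is phosphorus-32.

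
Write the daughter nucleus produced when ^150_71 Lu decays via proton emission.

Yb-149

Proton emission: mass number changes by -1, atomic number by -1.
A: 150 − 1 = 149; Z: 71 − 1 = 70.
Z = 70 is ytterbium, so the daughter is ^149_70 Yb.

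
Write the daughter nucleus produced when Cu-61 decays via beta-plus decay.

Beta-plus decay: mass number changes by +0, atomic number by -1.
A: 61 = 61; Z: 29 − 1 = 28.
Z = 28 is nickel, so the daughter is Ni-61.

Ni-61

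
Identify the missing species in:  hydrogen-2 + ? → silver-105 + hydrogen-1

Ag-104

Conserve mass number: 2 + A = 105 + 1, so A = 104.
Conserve atomic number: 1 + Z = 47 + 1, so Z = 47.
Z = 47 is silver, so the species is silver-104.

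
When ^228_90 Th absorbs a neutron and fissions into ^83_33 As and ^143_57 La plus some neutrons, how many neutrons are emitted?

Conserve mass number: 229 = 83 + 143 + k, so k = 229 − 226 = 3.
Check atomic number: 90 = 33 + 57 + 0 = 90. ✓

3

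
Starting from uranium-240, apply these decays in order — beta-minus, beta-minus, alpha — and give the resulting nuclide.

U-236

Start: (A, Z) = (240, 92).
After β⁻: (240, 93).
After β⁻: (240, 94).
After α: (236, 92).
Z = 92 is uranium.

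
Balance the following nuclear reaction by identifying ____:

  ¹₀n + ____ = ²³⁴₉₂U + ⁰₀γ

Conserve mass number: 1 + A = 234 + 0, so A = 233.
Conserve atomic number: 0 + Z = 92 + 0, so Z = 92.
Z = 92 is uranium, so the species is ²³³₉₂U.

U-233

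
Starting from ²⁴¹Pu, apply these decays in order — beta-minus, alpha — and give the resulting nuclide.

Np-237

Start: (A, Z) = (241, 94).
After β⁻: (241, 95).
After α: (237, 93).
Z = 93 is neptunium.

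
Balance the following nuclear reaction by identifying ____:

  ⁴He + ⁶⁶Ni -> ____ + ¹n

Conserve mass number: 4 + 66 = A + 1, so A = 69.
Conserve atomic number: 2 + 28 = Z + 0, so Z = 30.
Z = 30 is zinc, so the species is ⁶⁹Zn.

Zn-69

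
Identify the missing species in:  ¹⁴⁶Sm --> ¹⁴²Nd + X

Conserve mass number: 146 = 142 + A, so A = 4.
Conserve atomic number: 62 = 60 + Z, so Z = 2.
A = 4 and Z = 2 is ⁴He — an alpha particle.

alpha particle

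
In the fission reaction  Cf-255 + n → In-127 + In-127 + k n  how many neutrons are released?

2

Conserve mass number: 256 = 127 + 127 + k, so k = 256 − 254 = 2.
Check atomic number: 98 = 49 + 49 + 0 = 98. ✓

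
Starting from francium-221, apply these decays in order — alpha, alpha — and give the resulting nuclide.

Start: (A, Z) = (221, 87).
After α: (217, 85).
After α: (213, 83).
Z = 83 is bismuth.

Bi-213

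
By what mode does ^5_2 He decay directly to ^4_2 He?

ΔA = 4 − 5 = -1; ΔZ = 2 − 2 = +0.
A drops by 1 with Z unchanged — a neutron was emitted.

neutron emission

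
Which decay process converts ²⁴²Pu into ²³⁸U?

ΔA = 238 − 242 = -4; ΔZ = 92 − 94 = -2.
A drops by 4 and Z drops by 2 — the signature of alpha emission.

alpha decay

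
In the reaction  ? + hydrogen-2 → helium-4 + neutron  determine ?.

Conserve mass number: A + 2 = 4 + 1, so A = 3.
Conserve atomic number: Z + 1 = 2 + 0, so Z = 1.
A = 3 and Z = 1 is hydrogen-3 — a triton.

triton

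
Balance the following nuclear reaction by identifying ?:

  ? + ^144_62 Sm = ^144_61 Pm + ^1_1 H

Conserve mass number: A + 144 = 144 + 1, so A = 1.
Conserve atomic number: Z + 62 = 61 + 1, so Z = 0.
A = 1 and Z = 0 is ^1_0 n — a neutron.

neutron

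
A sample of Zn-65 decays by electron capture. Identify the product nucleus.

Electron capture: mass number changes by +0, atomic number by -1.
A: 65 = 65; Z: 30 − 1 = 29.
Z = 29 is copper, so the daughter is Cu-65.

Cu-65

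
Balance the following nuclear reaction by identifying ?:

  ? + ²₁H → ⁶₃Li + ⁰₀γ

alpha particle

Conserve mass number: A + 2 = 6 + 0, so A = 4.
Conserve atomic number: Z + 1 = 3 + 0, so Z = 2.
A = 4 and Z = 2 is ⁴₂He — an alpha particle.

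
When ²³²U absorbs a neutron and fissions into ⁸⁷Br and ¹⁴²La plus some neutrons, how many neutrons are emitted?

4

Conserve mass number: 233 = 87 + 142 + k, so k = 233 − 229 = 4.
Check atomic number: 92 = 35 + 57 + 0 = 92. ✓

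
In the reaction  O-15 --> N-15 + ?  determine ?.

positron

Conserve mass number: 15 = 15 + A, so A = 0.
Conserve atomic number: 8 = 7 + Z, so Z = 1.
A = 0 and Z = 1 is e⁺ — a positron.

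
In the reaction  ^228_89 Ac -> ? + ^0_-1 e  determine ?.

Th-228

Conserve mass number: 228 = A + 0, so A = 228.
Conserve atomic number: 89 = Z − 1, so Z = 90.
Z = 90 is thorium, so the species is ^228_90 Th.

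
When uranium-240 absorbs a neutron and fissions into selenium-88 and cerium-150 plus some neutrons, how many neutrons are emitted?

3

Conserve mass number: 241 = 88 + 150 + k, so k = 241 − 238 = 3.
Check atomic number: 92 = 34 + 58 + 0 = 92. ✓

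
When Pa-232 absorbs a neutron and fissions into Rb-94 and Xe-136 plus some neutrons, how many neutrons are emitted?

Conserve mass number: 233 = 94 + 136 + k, so k = 233 − 230 = 3.
Check atomic number: 91 = 37 + 54 + 0 = 91. ✓

3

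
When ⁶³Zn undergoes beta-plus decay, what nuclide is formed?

Beta-plus decay: mass number changes by +0, atomic number by -1.
A: 63 = 63; Z: 30 − 1 = 29.
Z = 29 is copper, so the daughter is ⁶³Cu.

Cu-63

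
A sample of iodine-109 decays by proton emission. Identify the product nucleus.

Te-108

Proton emission: mass number changes by -1, atomic number by -1.
A: 109 − 1 = 108; Z: 53 − 1 = 52.
Z = 52 is tellurium, so the daughter is tellurium-108.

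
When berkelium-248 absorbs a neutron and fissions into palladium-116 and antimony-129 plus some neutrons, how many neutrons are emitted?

Conserve mass number: 249 = 116 + 129 + k, so k = 249 − 245 = 4.
Check atomic number: 97 = 46 + 51 + 0 = 97. ✓

4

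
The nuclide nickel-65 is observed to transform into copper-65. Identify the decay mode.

ΔA = 65 − 65 = 0; ΔZ = 29 − 28 = +1.
A is unchanged and Z rises by 1 — a neutron has become a proton (β⁻ decay).

beta-minus decay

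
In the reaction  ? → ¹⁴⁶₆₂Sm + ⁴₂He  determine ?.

Gd-150

Conserve mass number: A = 146 + 4, so A = 150.
Conserve atomic number: Z = 62 + 2, so Z = 64.
Z = 64 is gadolinium, so the species is ¹⁵⁰₆₄Gd.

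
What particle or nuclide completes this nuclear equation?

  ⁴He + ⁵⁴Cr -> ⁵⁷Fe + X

Conserve mass number: 4 + 54 = 57 + A, so A = 1.
Conserve atomic number: 2 + 24 = 26 + Z, so Z = 0.
A = 1 and Z = 0 is ¹n — a neutron.

neutron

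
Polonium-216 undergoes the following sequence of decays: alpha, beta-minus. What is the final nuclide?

Bi-212

Start: (A, Z) = (216, 84).
After α: (212, 82).
After β⁻: (212, 83).
Z = 83 is bismuth.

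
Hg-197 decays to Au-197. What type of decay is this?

ΔA = 197 − 197 = 0; ΔZ = 79 − 80 = -1.
A is unchanged and Z drops by 1 — a proton has become a neutron (β⁺ emission or electron capture).

beta-plus decay or electron capture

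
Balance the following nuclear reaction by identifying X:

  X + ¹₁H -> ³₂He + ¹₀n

triton

Conserve mass number: A + 1 = 3 + 1, so A = 3.
Conserve atomic number: Z + 1 = 2 + 0, so Z = 1.
A = 3 and Z = 1 is ³₁H — a triton.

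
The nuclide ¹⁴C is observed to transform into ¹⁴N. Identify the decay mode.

beta-minus decay

ΔA = 14 − 14 = 0; ΔZ = 7 − 6 = +1.
A is unchanged and Z rises by 1 — a neutron has become a proton (β⁻ decay).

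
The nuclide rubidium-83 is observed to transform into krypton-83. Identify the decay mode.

ΔA = 83 − 83 = 0; ΔZ = 36 − 37 = -1.
A is unchanged and Z drops by 1 — a proton has become a neutron (β⁺ emission or electron capture).

beta-plus decay or electron capture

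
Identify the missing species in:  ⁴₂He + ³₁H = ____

Li-7

Conserve mass number: 4 + 3 = A, so A = 7.
Conserve atomic number: 2 + 1 = Z, so Z = 3.
Z = 3 is lithium, so the species is ⁷₃Li.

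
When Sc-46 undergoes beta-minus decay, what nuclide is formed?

Ti-46

Beta-minus decay: mass number changes by +0, atomic number by +1.
A: 46 = 46; Z: 21 + 1 = 22.
Z = 22 is titanium, so the daughter is Ti-46.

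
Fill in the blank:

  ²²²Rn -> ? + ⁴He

Conserve mass number: 222 = A + 4, so A = 218.
Conserve atomic number: 86 = Z + 2, so Z = 84.
Z = 84 is polonium, so the species is ²¹⁸Po.

Po-218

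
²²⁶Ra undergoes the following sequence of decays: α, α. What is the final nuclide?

Start: (A, Z) = (226, 88).
After α: (222, 86).
After α: (218, 84).
Z = 84 is polonium.

Po-218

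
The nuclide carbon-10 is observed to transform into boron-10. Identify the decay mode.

ΔA = 10 − 10 = 0; ΔZ = 5 − 6 = -1.
A is unchanged and Z drops by 1 — a proton has become a neutron (β⁺ emission or electron capture).

beta-plus decay or electron capture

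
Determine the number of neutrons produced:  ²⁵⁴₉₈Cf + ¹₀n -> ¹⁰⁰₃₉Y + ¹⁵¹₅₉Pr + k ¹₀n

Conserve mass number: 255 = 100 + 151 + k, so k = 255 − 251 = 4.
Check atomic number: 98 = 39 + 59 + 0 = 98. ✓

4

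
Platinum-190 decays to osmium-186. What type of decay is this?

alpha decay

ΔA = 186 − 190 = -4; ΔZ = 76 − 78 = -2.
A drops by 4 and Z drops by 2 — the signature of alpha emission.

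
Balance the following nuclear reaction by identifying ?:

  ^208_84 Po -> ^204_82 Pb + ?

alpha particle

Conserve mass number: 208 = 204 + A, so A = 4.
Conserve atomic number: 84 = 82 + Z, so Z = 2.
A = 4 and Z = 2 is ^4_2 He — an alpha particle.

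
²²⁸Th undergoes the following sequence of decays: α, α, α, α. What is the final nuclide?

Start: (A, Z) = (228, 90).
After α: (224, 88).
After α: (220, 86).
After α: (216, 84).
After α: (212, 82).
Z = 82 is lead.

Pb-212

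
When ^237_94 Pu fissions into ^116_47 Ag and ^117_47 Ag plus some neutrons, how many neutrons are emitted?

4

Conserve mass number: 237 = 116 + 117 + k, so k = 237 − 233 = 4.
Check atomic number: 94 = 47 + 47 + 0 = 94. ✓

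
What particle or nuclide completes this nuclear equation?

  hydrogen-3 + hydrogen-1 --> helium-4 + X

gamma ray

Conserve mass number: 3 + 1 = 4 + A, so A = 0.
Conserve atomic number: 1 + 1 = 2 + Z, so Z = 0.
A = 0 and Z = 0 is γ — a gamma ray.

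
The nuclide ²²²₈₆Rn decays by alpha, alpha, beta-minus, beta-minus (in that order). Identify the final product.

Start: (A, Z) = (222, 86).
After α: (218, 84).
After α: (214, 82).
After β⁻: (214, 83).
After β⁻: (214, 84).
Z = 84 is polonium.

Po-214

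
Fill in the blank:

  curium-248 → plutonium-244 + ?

Conserve mass number: 248 = 244 + A, so A = 4.
Conserve atomic number: 96 = 94 + Z, so Z = 2.
A = 4 and Z = 2 is helium-4 — an alpha particle.

alpha particle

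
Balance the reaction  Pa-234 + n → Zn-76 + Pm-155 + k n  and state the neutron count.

4

Conserve mass number: 235 = 76 + 155 + k, so k = 235 − 231 = 4.
Check atomic number: 91 = 30 + 61 + 0 = 91. ✓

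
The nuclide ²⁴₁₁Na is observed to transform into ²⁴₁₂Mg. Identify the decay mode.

beta-minus decay

ΔA = 24 − 24 = 0; ΔZ = 12 − 11 = +1.
A is unchanged and Z rises by 1 — a neutron has become a proton (β⁻ decay).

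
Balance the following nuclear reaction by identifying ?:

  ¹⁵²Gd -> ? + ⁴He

Conserve mass number: 152 = A + 4, so A = 148.
Conserve atomic number: 64 = Z + 2, so Z = 62.
Z = 62 is samarium, so the species is ¹⁴⁸Sm.

Sm-148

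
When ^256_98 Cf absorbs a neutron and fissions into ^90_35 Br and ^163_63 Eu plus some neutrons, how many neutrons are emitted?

4

Conserve mass number: 257 = 90 + 163 + k, so k = 257 − 253 = 4.
Check atomic number: 98 = 35 + 63 + 0 = 98. ✓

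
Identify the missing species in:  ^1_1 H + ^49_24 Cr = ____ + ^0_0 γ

Mn-50

Conserve mass number: 1 + 49 = A + 0, so A = 50.
Conserve atomic number: 1 + 24 = Z + 0, so Z = 25.
Z = 25 is manganese, so the species is ^50_25 Mn.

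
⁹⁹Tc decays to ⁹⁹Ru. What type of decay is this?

ΔA = 99 − 99 = 0; ΔZ = 44 − 43 = +1.
A is unchanged and Z rises by 1 — a neutron has become a proton (β⁻ decay).

beta-minus decay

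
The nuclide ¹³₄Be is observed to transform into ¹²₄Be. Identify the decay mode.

ΔA = 12 − 13 = -1; ΔZ = 4 − 4 = +0.
A drops by 1 with Z unchanged — a neutron was emitted.

neutron emission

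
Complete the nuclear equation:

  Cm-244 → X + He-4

Pu-240

Conserve mass number: 244 = A + 4, so A = 240.
Conserve atomic number: 96 = Z + 2, so Z = 94.
Z = 94 is plutonium, so the species is Pu-240.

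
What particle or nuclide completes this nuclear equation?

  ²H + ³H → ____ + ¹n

He-4

Conserve mass number: 2 + 3 = A + 1, so A = 4.
Conserve atomic number: 1 + 1 = Z + 0, so Z = 2.
A = 4 and Z = 2 is ⁴He — an alpha particle.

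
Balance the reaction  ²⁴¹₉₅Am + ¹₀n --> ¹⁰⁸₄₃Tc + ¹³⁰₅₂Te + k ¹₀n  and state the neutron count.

Conserve mass number: 242 = 108 + 130 + k, so k = 242 − 238 = 4.
Check atomic number: 95 = 43 + 52 + 0 = 95. ✓

4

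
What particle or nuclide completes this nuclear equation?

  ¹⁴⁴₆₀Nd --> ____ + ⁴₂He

Ce-140

Conserve mass number: 144 = A + 4, so A = 140.
Conserve atomic number: 60 = Z + 2, so Z = 58.
Z = 58 is cerium, so the species is ¹⁴⁰₅₈Ce.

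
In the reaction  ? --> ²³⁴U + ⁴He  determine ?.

Conserve mass number: A = 234 + 4, so A = 238.
Conserve atomic number: Z = 92 + 2, so Z = 94.
Z = 94 is plutonium, so the species is ²³⁸Pu.

Pu-238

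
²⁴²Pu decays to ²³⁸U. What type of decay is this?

ΔA = 238 − 242 = -4; ΔZ = 92 − 94 = -2.
A drops by 4 and Z drops by 2 — the signature of alpha emission.

alpha decay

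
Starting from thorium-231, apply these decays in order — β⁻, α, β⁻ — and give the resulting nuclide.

Th-227

Start: (A, Z) = (231, 90).
After β⁻: (231, 91).
After α: (227, 89).
After β⁻: (227, 90).
Z = 90 is thorium.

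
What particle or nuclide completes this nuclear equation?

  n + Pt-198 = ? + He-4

Os-195

Conserve mass number: 1 + 198 = A + 4, so A = 195.
Conserve atomic number: 0 + 78 = Z + 2, so Z = 76.
Z = 76 is osmium, so the species is Os-195.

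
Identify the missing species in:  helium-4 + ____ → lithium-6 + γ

deuteron

Conserve mass number: 4 + A = 6 + 0, so A = 2.
Conserve atomic number: 2 + Z = 3 + 0, so Z = 1.
A = 2 and Z = 1 is hydrogen-2 — a deuteron.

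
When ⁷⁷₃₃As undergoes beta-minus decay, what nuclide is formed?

Beta-minus decay: mass number changes by +0, atomic number by +1.
A: 77 = 77; Z: 33 + 1 = 34.
Z = 34 is selenium, so the daughter is ⁷⁷₃₄Se.

Se-77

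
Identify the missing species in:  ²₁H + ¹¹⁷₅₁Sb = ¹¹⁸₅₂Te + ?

neutron

Conserve mass number: 2 + 117 = 118 + A, so A = 1.
Conserve atomic number: 1 + 51 = 52 + Z, so Z = 0.
A = 1 and Z = 0 is ¹₀n — a neutron.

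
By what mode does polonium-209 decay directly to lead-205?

ΔA = 205 − 209 = -4; ΔZ = 82 − 84 = -2.
A drops by 4 and Z drops by 2 — the signature of alpha emission.

alpha decay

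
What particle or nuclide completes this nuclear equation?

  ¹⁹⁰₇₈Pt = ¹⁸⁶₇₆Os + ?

alpha particle

Conserve mass number: 190 = 186 + A, so A = 4.
Conserve atomic number: 78 = 76 + Z, so Z = 2.
A = 4 and Z = 2 is ⁴₂He — an alpha particle.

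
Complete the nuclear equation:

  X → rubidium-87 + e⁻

Conserve mass number: A = 87 + 0, so A = 87.
Conserve atomic number: Z = 37 − 1, so Z = 36.
Z = 36 is krypton, so the species is krypton-87.

Kr-87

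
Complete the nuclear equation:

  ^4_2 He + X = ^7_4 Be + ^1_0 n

Conserve mass number: 4 + A = 7 + 1, so A = 4.
Conserve atomic number: 2 + Z = 4 + 0, so Z = 2.
A = 4 and Z = 2 is ^4_2 He — an alpha particle.

alpha particle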